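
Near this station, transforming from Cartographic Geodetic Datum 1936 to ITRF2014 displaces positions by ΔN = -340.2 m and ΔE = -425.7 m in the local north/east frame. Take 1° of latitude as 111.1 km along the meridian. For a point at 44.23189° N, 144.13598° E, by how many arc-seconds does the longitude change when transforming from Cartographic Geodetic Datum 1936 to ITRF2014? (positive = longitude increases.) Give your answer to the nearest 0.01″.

Δλ = -19.25″

At latitude 44.23189°, cos φ = 0.716522.
1° of longitude at this latitude = 111.1 × cos φ = 79.61 km, so Δλ = -425.7 / 79605.6 = -0.0053476° = -19.251″.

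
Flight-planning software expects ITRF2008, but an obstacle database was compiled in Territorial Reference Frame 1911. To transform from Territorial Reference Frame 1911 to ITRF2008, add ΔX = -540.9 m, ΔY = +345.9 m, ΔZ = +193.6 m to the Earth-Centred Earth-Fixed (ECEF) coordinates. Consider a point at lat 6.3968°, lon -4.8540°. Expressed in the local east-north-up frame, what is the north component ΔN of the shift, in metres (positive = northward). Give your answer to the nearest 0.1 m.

ΔN = 255.7 m

The local north axis is (−sin φ cos λ, −sin φ sin λ, cos φ), giving ΔN = 60.047 + 3.261 + 192.395 = 255.70 m.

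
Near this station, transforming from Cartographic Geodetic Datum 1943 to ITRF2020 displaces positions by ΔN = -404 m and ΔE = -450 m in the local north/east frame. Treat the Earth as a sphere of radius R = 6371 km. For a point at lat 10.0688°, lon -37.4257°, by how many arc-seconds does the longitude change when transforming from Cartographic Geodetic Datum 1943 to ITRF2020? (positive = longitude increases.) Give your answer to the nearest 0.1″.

Δλ = -14.8″

At latitude 10.0688°, cos φ = 0.984599.
One radian of longitude at latitude φ spans R cos φ, so Δλ = ΔE / (R cos φ) = -450.0 / (6371000 × 0.984599) = -7.1737e-05 rad = -14.797″.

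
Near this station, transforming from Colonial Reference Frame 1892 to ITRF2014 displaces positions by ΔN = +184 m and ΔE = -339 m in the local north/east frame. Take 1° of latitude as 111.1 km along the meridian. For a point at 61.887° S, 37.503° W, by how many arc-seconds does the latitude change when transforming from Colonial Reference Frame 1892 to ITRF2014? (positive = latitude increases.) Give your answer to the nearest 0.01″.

Δφ = 5.96″

1° of latitude = 111.1 km, so Δφ = 184.0 / 111100 = 0.0016562° = 5.962″.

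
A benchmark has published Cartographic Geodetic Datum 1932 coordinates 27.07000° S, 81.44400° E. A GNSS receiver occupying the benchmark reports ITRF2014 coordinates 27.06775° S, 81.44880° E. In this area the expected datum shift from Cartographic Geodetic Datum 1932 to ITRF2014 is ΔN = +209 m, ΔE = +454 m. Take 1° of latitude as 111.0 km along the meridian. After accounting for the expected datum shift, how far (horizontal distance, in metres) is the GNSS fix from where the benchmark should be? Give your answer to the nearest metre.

46 m

Observed coordinate differences: Δφ = +0.00225°, Δλ = +0.00480°.
Converting to metres (1° lat = 111000 m, cos φ = 0.890451): observed ΔN = 249.8 m, observed ΔE = 474.4 m.
Subtracting the expected shift leaves a residual of 249.8 − (209) = 40.8 m north and 474.4 − (454) = 20.4 m east.
Residual distance = √(40.8² + 20.4²) = 45.6 m.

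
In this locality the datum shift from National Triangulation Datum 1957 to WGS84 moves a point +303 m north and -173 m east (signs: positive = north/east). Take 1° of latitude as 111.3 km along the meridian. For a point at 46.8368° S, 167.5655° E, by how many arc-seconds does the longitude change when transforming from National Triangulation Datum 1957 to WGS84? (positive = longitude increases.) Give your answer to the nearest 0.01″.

Δλ = -8.18″

At latitude -46.8368°, cos φ = 0.684079.
1° of longitude at this latitude = 111.3 × cos φ = 76.14 km, so Δλ = -173.0 / 76138.0 = -0.0022722° = -8.180″.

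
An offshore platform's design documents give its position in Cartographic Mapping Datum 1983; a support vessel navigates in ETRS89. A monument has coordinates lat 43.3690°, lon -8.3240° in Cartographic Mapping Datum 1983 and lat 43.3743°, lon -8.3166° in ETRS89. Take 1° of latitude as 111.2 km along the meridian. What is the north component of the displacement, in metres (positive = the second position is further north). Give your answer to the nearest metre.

ΔN = 589 m

Δφ = 43.3743° − 43.3690° = +0.0053°; Δλ = -8.3166° − -8.3240° = +0.0074°.
ΔN = Δφ × 111200 = 589.4 m; ΔE = Δλ × 111200 × cos(43.3690°) = +0.0074 × 111200 × 0.726946 = 598.2 m.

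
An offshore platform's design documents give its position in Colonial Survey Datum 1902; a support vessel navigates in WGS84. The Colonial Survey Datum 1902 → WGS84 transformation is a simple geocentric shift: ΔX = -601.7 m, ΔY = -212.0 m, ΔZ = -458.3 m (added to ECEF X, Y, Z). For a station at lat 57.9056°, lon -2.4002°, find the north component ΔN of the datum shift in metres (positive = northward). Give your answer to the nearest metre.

ΔN = 258 m

The local north axis is (−sin φ cos λ, −sin φ sin λ, cos φ), giving ΔN = 509.297 − 7.522 − 243.502 = 258.27 m.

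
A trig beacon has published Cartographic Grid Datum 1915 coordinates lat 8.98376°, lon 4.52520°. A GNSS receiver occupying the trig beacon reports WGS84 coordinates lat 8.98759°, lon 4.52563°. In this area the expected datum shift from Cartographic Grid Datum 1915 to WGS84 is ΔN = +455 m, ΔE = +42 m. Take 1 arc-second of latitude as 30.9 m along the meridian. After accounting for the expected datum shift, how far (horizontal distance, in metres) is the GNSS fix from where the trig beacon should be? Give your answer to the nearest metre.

Observed coordinate differences: Δφ = +0.00383°, Δλ = +0.00043°.
Converting to metres (1° lat = 111240 m, cos φ = 0.987733): observed ΔN = 426.0 m, observed ΔE = 47.2 m.
Subtracting the expected shift leaves a residual of 426.0 − (455) = -29.0 m north and 47.2 − (42) = 5.2 m east.
Residual distance = √((-29.0)² + 5.2²) = 29.4 m.

29 m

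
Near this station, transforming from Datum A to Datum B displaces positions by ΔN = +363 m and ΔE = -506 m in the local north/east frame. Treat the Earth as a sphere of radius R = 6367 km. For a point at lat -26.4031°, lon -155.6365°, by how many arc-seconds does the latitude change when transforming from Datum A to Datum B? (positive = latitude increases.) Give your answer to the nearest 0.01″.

Δφ = 11.76″

On a sphere of radius R, 1 rad of latitude = R, so Δφ = ΔN / R = 363.0 / 6367000 = 5.7013e-05 rad = 11.760″.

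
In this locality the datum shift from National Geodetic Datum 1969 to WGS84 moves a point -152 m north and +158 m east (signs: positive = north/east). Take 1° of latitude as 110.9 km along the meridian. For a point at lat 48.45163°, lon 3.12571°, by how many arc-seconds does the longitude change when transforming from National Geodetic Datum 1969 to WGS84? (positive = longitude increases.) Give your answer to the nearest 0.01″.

Δλ = 7.73″

At latitude 48.45163°, cos φ = 0.663252.
1° of longitude at this latitude = 110.9 × cos φ = 73.55 km, so Δλ = 158.0 / 73554.7 = 0.0021481° = 7.733″.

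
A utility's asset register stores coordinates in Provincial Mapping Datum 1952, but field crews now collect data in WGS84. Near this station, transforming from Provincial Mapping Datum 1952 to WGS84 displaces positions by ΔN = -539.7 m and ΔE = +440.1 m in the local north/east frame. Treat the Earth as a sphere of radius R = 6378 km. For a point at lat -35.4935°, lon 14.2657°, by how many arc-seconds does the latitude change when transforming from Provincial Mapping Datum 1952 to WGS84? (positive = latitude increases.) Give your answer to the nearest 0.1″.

On a sphere of radius R, 1 rad of latitude = R, so Δφ = ΔN / R = -539.7 / 6378000 = -8.4619e-05 rad = -17.454″.

Δφ = -17.5″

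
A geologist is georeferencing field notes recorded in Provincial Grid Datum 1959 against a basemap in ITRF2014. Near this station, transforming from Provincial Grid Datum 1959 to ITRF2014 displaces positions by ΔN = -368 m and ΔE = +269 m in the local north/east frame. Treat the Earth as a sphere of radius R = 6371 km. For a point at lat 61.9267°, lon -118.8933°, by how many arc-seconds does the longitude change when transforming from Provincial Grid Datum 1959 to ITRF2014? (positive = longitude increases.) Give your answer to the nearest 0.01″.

At latitude 61.9267°, cos φ = 0.470601.
One radian of longitude at latitude φ spans R cos φ, so Δλ = ΔE / (R cos φ) = 269.0 / (6371000 × 0.470601) = 8.9721e-05 rad = 18.506″.

Δλ = 18.51″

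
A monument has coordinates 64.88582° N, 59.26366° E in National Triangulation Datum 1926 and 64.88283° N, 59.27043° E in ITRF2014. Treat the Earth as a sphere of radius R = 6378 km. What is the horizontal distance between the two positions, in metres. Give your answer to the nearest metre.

462 m

Δφ = 64.88283° − 64.88582° = -0.00299°; Δλ = 59.27043° − 59.26366° = +0.00677°.
1° along a meridian = πR/180 = 111317 m.
ΔN = Δφ × 111317 = -332.8 m; ΔE = Δλ × 111317 × cos(64.88582°) = +0.00677 × 111317 × 0.424424 = 319.9 m.
Distance = √(ΔE² + ΔN²) = √(319.9² + (-332.8)²) = 461.6 m.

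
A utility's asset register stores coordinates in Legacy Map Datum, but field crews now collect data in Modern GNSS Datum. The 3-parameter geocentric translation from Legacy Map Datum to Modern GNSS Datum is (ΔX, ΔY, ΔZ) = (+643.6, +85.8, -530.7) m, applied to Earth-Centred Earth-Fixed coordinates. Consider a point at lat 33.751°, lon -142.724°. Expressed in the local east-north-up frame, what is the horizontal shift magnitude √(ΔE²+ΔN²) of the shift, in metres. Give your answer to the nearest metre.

The local east axis at (φ, λ) is (−sin λ, cos λ, 0), so ΔE = −sin(-142.724°)·643.6 + cos(-142.724°)·85.8 = 321.53 m.
The local north axis is (−sin φ cos λ, −sin φ sin λ, cos φ), giving ΔN = 284.532 + 28.871 − 441.256 = -127.85 m.
Horizontal magnitude = √(ΔE² + ΔN²) = √(321.53² + (-127.85)²) = 346.01 m.

346 m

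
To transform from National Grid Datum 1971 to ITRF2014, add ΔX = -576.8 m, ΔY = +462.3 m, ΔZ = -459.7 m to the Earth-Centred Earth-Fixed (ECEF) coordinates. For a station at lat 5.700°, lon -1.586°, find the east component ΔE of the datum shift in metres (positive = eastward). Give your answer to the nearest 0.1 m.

At φ = 5.700°, λ = -1.586°: sin φ = 0.099320, cos φ = 0.995056, sin λ = -0.027677, cos λ = 0.999617.
ΔE = −sin λ·ΔX + cos λ·ΔY = −(-0.027677)·(-576.8) + (0.999617)·(462.3) = 446.16 m.

ΔE = 446.2 m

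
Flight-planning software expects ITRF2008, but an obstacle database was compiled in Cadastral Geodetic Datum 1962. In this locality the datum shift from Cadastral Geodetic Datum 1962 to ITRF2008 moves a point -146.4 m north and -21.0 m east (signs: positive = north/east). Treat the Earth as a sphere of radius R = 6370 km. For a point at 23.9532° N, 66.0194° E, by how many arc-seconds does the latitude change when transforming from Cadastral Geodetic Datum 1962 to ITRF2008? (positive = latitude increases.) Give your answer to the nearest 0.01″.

Δφ = -4.74″

On a sphere of radius R, 1 rad of latitude = R, so Δφ = ΔN / R = -146.4 / 6370000 = -2.2983e-05 rad = -4.741″.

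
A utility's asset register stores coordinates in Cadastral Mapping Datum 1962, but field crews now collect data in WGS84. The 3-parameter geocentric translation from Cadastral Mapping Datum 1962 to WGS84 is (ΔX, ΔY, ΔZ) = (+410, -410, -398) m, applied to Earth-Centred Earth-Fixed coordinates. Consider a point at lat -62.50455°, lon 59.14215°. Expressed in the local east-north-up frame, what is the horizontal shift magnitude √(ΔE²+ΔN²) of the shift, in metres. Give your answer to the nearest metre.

The local east axis at (φ, λ) is (−sin λ, cos λ, 0), so ΔE = −sin(59.14215°)·410 + cos(59.14215°)·(-410) = -562.25 m.
The local north axis is (−sin φ cos λ, −sin φ sin λ, cos φ), giving ΔN = 186.540 − 312.206 − 183.748 = -309.41 m.
Horizontal magnitude = √(ΔE² + ΔN²) = √((-562.25)² + (-309.41)²) = 641.77 m.

642 m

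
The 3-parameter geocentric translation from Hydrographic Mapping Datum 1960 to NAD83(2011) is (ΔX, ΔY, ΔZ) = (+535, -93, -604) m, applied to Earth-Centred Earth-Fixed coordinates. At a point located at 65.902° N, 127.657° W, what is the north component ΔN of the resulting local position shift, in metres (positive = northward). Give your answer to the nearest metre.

At φ = 65.902°, λ = -127.657°: sin φ = 0.912848, cos φ = 0.408299, sin λ = -0.791682, cos λ = -0.610933.
ΔN = −sin φ cos λ·ΔX − sin φ sin λ·ΔY + cos φ·ΔZ = −(0.912848)(-0.610933)(535) − (0.912848)(-0.791682)(-93) + (0.408299)(-604) = -15.46 m.

ΔN = -15 m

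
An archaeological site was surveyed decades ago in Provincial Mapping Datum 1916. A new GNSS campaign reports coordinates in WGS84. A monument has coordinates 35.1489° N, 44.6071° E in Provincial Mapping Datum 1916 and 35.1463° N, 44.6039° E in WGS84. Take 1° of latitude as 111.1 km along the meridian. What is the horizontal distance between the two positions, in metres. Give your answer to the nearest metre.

410 m

Δφ = 35.1463° − 35.1489° = -0.0026°; Δλ = 44.6039° − 44.6071° = -0.0032°.
ΔN = Δφ × 111100 = -288.9 m; ΔE = Δλ × 111100 × cos(35.1489°) = -0.0032 × 111100 × 0.817659 = -290.7 m.
Distance = √(ΔE² + ΔN²) = √((-290.7)² + (-288.9)²) = 409.8 m.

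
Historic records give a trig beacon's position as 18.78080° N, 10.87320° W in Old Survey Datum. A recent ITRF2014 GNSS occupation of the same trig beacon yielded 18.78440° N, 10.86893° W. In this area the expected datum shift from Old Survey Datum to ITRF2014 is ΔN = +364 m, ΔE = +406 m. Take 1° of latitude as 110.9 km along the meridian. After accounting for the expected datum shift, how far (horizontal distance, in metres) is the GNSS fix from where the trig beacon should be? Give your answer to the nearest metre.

Observed coordinate differences: Δφ = +0.00360°, Δλ = +0.00427°.
Converting to metres (1° lat = 110900 m, cos φ = 0.946757): observed ΔN = 399.2 m, observed ΔE = 448.3 m.
Subtracting the expected shift leaves a residual of 399.2 − (364) = 35.2 m north and 448.3 − (406) = 42.3 m east.
Residual distance = √(35.2² + 42.3²) = 55.1 m.

55 m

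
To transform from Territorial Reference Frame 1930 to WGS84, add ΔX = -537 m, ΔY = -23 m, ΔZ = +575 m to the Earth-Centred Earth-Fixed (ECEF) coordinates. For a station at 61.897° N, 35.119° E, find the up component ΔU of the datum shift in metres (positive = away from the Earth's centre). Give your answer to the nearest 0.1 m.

At φ = 61.897°, λ = 35.119°: sin φ = 0.882102, cos φ = 0.471058, sin λ = 0.575277, cos λ = 0.817959.
ΔU = cos φ cos λ·ΔX + cos φ sin λ·ΔY + sin φ·ΔZ = (0.471058)(0.817959)(-537) + (0.471058)(0.575277)(-23) + (0.882102)(575) = 294.07 m.

ΔU = 294.1 m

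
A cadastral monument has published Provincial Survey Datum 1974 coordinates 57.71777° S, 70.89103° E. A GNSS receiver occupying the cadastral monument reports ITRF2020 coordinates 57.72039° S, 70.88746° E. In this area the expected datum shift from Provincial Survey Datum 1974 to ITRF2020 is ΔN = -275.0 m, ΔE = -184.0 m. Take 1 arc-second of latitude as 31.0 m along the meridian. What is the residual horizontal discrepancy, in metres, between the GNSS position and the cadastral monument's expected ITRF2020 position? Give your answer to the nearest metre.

Observed coordinate differences: Δφ = -0.00262°, Δλ = -0.00357°.
Converting to metres (1° lat = 111600 m, cos φ = 0.534090): observed ΔN = -292.4 m, observed ΔE = -212.8 m.
Subtracting the expected shift leaves a residual of -292.4 − (-275.0) = -17.4 m north and -212.8 − (-184.0) = -28.8 m east.
Residual distance = √((-17.4)² + (-28.8)²) = 33.6 m.

34 m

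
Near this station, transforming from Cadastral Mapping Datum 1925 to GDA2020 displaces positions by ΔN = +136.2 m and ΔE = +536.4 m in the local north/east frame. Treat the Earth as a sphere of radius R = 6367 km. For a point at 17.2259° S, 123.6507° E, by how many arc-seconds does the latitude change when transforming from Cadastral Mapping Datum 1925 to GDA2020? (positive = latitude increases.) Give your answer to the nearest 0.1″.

Δφ = 4.4″

On a sphere of radius R, 1 rad of latitude = R, so Δφ = ΔN / R = 136.2 / 6367000 = 2.1392e-05 rad = 4.412″.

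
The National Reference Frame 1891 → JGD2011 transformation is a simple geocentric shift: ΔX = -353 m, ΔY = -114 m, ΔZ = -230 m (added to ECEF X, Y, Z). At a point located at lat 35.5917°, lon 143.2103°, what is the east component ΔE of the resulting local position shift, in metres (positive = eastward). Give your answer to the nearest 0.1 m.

At φ = 35.5917°, λ = 143.2103°: sin φ = 0.582005, cos φ = 0.813185, sin λ = 0.598880, cos λ = -0.800839.
ΔE = −sin λ·ΔX + cos λ·ΔY = −(0.598880)·(-353) + (-0.800839)·(-114) = 302.70 m.

ΔE = 302.7 m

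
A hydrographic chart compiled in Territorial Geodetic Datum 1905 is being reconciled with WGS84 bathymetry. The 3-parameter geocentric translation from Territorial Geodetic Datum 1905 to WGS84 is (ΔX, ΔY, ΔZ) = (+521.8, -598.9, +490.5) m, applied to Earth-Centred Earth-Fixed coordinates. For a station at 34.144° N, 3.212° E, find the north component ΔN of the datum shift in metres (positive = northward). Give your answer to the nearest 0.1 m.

At φ = 34.144°, λ = 3.212°: sin φ = 0.561275, cos φ = 0.827630, sin λ = 0.056031, cos λ = 0.998429.
ΔN = −sin φ cos λ·ΔX − sin φ sin λ·ΔY + cos φ·ΔZ = −(0.561275)(0.998429)(521.8) − (0.561275)(0.056031)(-598.9) + (0.827630)(490.5) = 132.37 m.

ΔN = 132.4 m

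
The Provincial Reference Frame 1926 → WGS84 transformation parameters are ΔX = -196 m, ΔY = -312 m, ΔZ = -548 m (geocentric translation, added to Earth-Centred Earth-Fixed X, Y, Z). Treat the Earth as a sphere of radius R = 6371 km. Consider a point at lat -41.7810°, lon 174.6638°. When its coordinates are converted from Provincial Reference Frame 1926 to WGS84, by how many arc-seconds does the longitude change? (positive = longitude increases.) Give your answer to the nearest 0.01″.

sin φ = -0.666285, cos φ = 0.745697, sin λ = 0.093000, cos λ = -0.995666.
East component: ΔE = −sin λ·ΔX + cos λ·ΔY = −(0.093000)(-196) + (-0.995666)(-312) = 328.88 m.
1° of latitude spans πR/180 = 111195 m; at latitude φ, 1° of longitude spans that × cos φ = 82917.7 m, so Δλ = 328.88 / 82917.7 × 3600 = 14.279″.

Δλ = 14.28″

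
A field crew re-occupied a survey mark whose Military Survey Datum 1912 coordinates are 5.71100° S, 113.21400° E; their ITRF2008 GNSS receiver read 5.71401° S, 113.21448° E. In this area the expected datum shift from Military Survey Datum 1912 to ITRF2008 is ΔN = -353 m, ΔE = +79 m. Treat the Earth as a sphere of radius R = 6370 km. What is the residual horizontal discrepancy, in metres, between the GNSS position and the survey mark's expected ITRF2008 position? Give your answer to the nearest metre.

32 m

Observed coordinate differences: Δφ = -0.00301°, Δλ = +0.00048°.
Converting to metres (1° lat = 111177 m, cos φ = 0.995036): observed ΔN = -334.6 m, observed ΔE = 53.1 m.
Subtracting the expected shift leaves a residual of -334.6 − (-353) = 18.4 m north and 53.1 − (79) = -25.9 m east.
Residual distance = √(18.4² + (-25.9)²) = 31.7 m.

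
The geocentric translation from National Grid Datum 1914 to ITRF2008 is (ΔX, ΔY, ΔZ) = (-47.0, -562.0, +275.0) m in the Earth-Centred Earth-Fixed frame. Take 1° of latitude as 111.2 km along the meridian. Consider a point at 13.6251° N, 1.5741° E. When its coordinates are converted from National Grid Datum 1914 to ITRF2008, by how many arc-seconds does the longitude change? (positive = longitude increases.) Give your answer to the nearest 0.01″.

Δλ = -18.67″

sin φ = 0.235568, cos φ = 0.971858, sin λ = 0.027470, cos λ = 0.999623.
East component: ΔE = −sin λ·ΔX + cos λ·ΔY = −(0.027470)(-47.0) + (0.999623)(-562.0) = -560.50 m.
1° of latitude spans 111200 m; at latitude φ, 1° of longitude spans that × cos φ = 108070.6 m, so Δλ = -560.50 / 108070.6 × 3600 = -18.671″.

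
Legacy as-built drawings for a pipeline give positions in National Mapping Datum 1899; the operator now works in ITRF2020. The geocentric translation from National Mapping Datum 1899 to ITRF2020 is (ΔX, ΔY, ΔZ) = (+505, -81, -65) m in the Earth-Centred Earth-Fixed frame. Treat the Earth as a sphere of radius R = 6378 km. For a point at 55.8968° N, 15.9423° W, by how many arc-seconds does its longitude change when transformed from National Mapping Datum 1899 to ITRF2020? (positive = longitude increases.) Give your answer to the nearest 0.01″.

sin φ = 0.828029, cos φ = 0.560685, sin λ = -0.274669, cos λ = 0.961539.
East component: ΔE = −sin λ·ΔX + cos λ·ΔY = −(-0.274669)(505) + (0.961539)(-81) = 60.82 m.
1° of latitude spans πR/180 = 111317 m; at latitude φ, 1° of longitude spans that × cos φ = 62413.9 m, so Δλ = 60.82 / 62413.9 × 3600 = 3.508″.

Δλ = 3.51″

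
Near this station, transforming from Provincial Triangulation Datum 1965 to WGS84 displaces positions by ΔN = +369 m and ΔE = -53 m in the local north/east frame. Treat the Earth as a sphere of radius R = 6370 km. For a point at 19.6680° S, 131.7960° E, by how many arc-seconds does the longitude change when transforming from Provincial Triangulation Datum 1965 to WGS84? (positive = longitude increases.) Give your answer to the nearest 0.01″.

At latitude -19.6680°, cos φ = 0.941659.
One radian of longitude at latitude φ spans R cos φ, so Δλ = ΔE / (R cos φ) = -53.0 / (6370000 × 0.941659) = -8.8357e-06 rad = -1.823″.

Δλ = -1.82″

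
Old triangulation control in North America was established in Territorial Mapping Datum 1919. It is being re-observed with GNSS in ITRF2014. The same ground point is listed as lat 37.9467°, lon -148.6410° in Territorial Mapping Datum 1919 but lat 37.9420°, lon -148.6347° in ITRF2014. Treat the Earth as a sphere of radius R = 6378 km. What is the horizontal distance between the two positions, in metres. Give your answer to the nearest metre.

761 m

Δφ = 37.9420° − 37.9467° = -0.0047°; Δλ = -148.6347° − -148.6410° = +0.0063°.
1° along a meridian = πR/180 = 111317 m.
ΔN = Δφ × 111317 = -523.2 m; ΔE = Δλ × 111317 × cos(37.9467°) = +0.0063 × 111317 × 0.788583 = 553.0 m.
Distance = √(ΔE² + ΔN²) = √(553.0² + (-523.2)²) = 761.3 m.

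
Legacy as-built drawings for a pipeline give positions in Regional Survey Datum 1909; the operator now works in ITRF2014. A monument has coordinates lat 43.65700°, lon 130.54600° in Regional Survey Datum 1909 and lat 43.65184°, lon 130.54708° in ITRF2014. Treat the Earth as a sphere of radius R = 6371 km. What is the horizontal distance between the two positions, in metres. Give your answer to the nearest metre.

580 m

Δφ = 43.65184° − 43.65700° = -0.00516°; Δλ = 130.54708° − 130.54600° = +0.00108°.
1° along a meridian = πR/180 = 111195 m.
ΔN = Δφ × 111195 = -573.8 m; ΔE = Δλ × 111195 × cos(43.65700°) = +0.00108 × 111195 × 0.723485 = 86.9 m.
Distance = √(ΔE² + ΔN²) = √(86.9² + (-573.8)²) = 580.3 m.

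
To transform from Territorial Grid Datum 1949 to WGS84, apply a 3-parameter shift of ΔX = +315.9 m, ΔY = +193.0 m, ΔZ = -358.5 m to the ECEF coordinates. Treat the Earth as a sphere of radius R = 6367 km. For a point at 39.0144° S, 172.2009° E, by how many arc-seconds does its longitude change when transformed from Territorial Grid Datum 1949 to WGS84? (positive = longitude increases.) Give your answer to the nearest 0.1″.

sin φ = -0.629516, cos φ = 0.776988, sin λ = 0.135700, cos λ = -0.990750.
East component: ΔE = −sin λ·ΔX + cos λ·ΔY = −(0.135700)(315.9) + (-0.990750)(193.0) = -234.08 m.
1° of latitude spans πR/180 = 111125 m; at latitude φ, 1° of longitude spans that × cos φ = 86342.9 m, so Δλ = -234.08 / 86342.9 × 3600 = -9.760″.

Δλ = -9.8″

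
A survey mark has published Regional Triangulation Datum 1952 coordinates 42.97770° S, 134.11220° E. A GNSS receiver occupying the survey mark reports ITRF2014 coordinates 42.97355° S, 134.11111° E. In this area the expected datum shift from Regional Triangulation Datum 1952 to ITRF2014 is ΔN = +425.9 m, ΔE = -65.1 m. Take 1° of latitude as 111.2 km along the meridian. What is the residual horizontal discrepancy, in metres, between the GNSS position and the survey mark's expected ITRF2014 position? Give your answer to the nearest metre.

Observed coordinate differences: Δφ = +0.00415°, Δλ = -0.00109°.
Converting to metres (1° lat = 111200 m, cos φ = 0.731619): observed ΔN = 461.5 m, observed ΔE = -88.7 m.
Subtracting the expected shift leaves a residual of 461.5 − (425.9) = 35.6 m north and -88.7 − (-65.1) = -23.6 m east.
Residual distance = √(35.6² + (-23.6)²) = 42.7 m.

43 m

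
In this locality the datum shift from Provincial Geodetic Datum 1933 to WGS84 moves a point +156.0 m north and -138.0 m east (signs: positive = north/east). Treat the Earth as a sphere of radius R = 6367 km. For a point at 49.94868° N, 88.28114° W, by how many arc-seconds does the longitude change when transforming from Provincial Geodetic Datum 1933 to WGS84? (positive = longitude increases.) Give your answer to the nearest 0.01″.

At latitude 49.94868°, cos φ = 0.643474.
One radian of longitude at latitude φ spans R cos φ, so Δλ = ΔE / (R cos φ) = -138.0 / (6367000 × 0.643474) = -3.3683e-05 rad = -6.948″.

Δλ = -6.95″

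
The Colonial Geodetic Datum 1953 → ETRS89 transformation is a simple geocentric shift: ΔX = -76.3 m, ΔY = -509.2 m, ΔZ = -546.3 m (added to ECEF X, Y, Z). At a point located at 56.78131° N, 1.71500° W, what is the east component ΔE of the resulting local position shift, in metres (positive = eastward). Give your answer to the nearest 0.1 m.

At φ = 56.78131°, λ = -1.71500°: sin φ = 0.836586, cos φ = 0.547836, sin λ = -0.029928, cos λ = 0.999552.
ΔE = −sin λ·ΔX + cos λ·ΔY = −(-0.029928)·(-76.3) + (0.999552)·(-509.2) = -511.26 m.

ΔE = -511.3 m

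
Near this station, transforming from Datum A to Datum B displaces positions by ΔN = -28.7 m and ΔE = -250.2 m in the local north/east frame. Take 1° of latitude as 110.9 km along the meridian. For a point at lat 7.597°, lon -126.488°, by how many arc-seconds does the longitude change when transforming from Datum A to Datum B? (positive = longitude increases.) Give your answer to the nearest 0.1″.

At latitude 7.597°, cos φ = 0.991222.
1° of longitude at this latitude = 110.9 × cos φ = 109.93 km, so Δλ = -250.2 / 109926.6 = -0.0022761° = -8.194″.

Δλ = -8.2″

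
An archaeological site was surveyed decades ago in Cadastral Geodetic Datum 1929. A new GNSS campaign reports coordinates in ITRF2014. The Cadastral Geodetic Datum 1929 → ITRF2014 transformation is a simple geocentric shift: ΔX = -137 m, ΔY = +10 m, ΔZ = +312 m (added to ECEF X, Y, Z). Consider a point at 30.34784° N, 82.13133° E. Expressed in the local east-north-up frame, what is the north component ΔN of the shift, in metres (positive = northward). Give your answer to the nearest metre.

At φ = 30.34784°, λ = 82.13133°: sin φ = 0.505248, cos φ = 0.862974, sin λ = 0.990584, cos λ = 0.136903.
ΔN = −sin φ cos λ·ΔX − sin φ sin λ·ΔY + cos φ·ΔZ = −(0.505248)(0.136903)(-137) − (0.505248)(0.990584)(10) + (0.862974)(312) = 273.72 m.

ΔN = 274 m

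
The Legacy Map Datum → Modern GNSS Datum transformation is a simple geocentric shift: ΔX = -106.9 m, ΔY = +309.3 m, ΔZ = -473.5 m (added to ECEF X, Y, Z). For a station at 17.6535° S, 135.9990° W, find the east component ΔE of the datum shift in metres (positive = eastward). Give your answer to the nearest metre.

ΔE = -297 m

The local east axis at (φ, λ) is (−sin λ, cos λ, 0), so ΔE = −sin(-135.9990°)·(-106.9) + cos(-135.9990°)·309.3 = -296.75 m.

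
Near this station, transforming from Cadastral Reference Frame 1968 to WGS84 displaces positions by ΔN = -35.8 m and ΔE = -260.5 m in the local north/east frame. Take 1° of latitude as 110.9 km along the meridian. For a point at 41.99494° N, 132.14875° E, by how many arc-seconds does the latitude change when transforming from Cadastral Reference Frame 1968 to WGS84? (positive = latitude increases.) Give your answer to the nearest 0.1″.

1° of latitude = 110.9 km, so Δφ = -35.8 / 110900 = -0.0003228° = -1.162″.

Δφ = -1.2″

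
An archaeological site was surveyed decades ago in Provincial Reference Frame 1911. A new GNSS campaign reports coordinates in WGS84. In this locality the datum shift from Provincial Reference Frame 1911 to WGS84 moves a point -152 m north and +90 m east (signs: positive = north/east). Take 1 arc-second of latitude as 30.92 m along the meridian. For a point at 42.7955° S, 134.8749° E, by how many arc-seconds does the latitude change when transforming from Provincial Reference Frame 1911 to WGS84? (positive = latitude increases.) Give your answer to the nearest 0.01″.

1″ of latitude = 30.92 m, so Δφ = -152.0 / 30.92 = -4.916″.

Δφ = -4.92″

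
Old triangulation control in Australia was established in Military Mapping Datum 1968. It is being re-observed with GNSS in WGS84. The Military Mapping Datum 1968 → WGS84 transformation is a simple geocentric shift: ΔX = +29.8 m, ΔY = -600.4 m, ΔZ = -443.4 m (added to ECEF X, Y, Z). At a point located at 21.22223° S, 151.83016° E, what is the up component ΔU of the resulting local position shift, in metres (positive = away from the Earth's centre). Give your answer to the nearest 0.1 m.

At φ = -21.22223°, λ = 151.83016°: sin φ = -0.361986, cos φ = 0.932183, sin λ = 0.472087, cos λ = -0.881552.
ΔU = cos φ cos λ·ΔX + cos φ sin λ·ΔY + sin φ·ΔZ = (0.932183)(-0.881552)(29.8) + (0.932183)(0.472087)(-600.4) + (-0.361986)(-443.4) = -128.20 m.

ΔU = -128.2 m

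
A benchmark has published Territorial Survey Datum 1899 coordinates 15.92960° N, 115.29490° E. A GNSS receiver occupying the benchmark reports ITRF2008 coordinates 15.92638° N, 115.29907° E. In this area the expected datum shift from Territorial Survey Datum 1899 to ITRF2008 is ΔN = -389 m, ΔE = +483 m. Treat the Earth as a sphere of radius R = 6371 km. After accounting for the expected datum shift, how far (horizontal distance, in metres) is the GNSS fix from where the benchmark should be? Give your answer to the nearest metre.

48 m

Observed coordinate differences: Δφ = -0.00322°, Δλ = +0.00417°.
Converting to metres (1° lat = 111195 m, cos φ = 0.961600): observed ΔN = -358.0 m, observed ΔE = 445.9 m.
Subtracting the expected shift leaves a residual of -358.0 − (-389) = 31.0 m north and 445.9 − (483) = -37.1 m east.
Residual distance = √(31.0² + (-37.1)²) = 48.3 m.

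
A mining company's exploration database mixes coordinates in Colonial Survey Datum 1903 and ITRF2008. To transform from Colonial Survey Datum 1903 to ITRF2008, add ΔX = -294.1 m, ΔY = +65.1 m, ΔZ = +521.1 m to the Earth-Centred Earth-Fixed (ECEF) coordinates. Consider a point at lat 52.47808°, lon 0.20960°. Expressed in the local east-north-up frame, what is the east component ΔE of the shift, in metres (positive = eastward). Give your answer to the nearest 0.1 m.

At φ = 52.47808°, λ = 0.20960°: sin φ = 0.793120, cos φ = 0.609065, sin λ = 0.003658, cos λ = 0.999993.
ΔE = −sin λ·ΔX + cos λ·ΔY = −(0.003658)·(-294.1) + (0.999993)·(65.1) = 66.18 m.

ΔE = 66.2 m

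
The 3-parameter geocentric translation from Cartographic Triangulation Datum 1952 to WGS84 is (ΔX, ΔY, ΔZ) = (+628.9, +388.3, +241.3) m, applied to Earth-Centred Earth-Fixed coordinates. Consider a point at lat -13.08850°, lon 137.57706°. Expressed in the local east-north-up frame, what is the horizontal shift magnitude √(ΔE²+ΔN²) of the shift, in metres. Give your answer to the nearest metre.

The local east axis at (φ, λ) is (−sin λ, cos λ, 0), so ΔE = −sin(137.57706°)·628.9 + cos(137.57706°)·388.3 = -710.89 m.
The local north axis is (−sin φ cos λ, −sin φ sin λ, cos φ), giving ΔN = -105.131 + 59.319 + 235.031 = 189.22 m.
Horizontal magnitude = √(ΔE² + ΔN²) = √((-710.89)² + 189.22²) = 735.64 m.

736 m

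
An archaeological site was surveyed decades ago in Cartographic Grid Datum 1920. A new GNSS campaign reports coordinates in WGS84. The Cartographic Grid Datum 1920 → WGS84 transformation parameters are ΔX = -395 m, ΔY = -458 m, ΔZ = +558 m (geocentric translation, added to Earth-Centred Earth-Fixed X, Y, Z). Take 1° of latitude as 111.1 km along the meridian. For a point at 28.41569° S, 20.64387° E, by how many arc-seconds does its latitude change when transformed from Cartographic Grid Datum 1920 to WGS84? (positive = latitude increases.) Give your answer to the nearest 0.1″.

sin φ = -0.475865, cos φ = 0.879518, sin λ = 0.352558, cos λ = 0.935790.
North component: ΔN = −sin φ cos λ·ΔX − sin φ sin λ·ΔY + cos φ·ΔZ = −(-0.475865)(0.935790)(-395) − (-0.475865)(0.352558)(-458) + (0.879518)(558) = 238.04 m.
1° of latitude spans 111100 m, so Δφ = 238.04 / 111100 × 3600 = 7.713″.

Δφ = 7.7″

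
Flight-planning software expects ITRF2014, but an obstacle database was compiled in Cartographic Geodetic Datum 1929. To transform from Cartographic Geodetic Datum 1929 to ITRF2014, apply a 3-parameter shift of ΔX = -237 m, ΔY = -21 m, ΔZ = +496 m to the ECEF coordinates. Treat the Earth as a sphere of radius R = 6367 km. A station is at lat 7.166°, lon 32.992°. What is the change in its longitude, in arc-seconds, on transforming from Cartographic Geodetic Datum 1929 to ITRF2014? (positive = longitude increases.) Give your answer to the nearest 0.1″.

sin φ = 0.124744, cos φ = 0.992189, sin λ = 0.544522, cos λ = 0.838747.
East component: ΔE = −sin λ·ΔX + cos λ·ΔY = −(0.544522)(-237) + (0.838747)(-21) = 111.44 m.
1° of latitude spans πR/180 = 111125 m; at latitude φ, 1° of longitude spans that × cos φ = 110257.1 m, so Δλ = 111.44 / 110257.1 × 3600 = 3.639″.

Δλ = 3.6″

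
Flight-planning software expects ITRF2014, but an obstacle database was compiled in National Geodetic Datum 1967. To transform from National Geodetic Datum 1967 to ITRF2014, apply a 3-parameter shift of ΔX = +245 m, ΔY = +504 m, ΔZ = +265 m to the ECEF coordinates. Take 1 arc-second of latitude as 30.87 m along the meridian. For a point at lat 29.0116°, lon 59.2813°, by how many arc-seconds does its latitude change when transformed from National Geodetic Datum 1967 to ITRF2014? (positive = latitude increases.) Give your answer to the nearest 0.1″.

Δφ = -1.3″

sin φ = 0.484987, cos φ = 0.874522, sin λ = 0.859686, cos λ = 0.510824.
North component: ΔN = −sin φ cos λ·ΔX − sin φ sin λ·ΔY + cos φ·ΔZ = −(0.484987)(0.510824)(245) − (0.484987)(0.859686)(504) + (0.874522)(265) = -39.08 m.
1° of latitude spans 3600 × 30.87 = 111132 m, so Δφ = -39.08 / 111132 × 3600 = -1.266″.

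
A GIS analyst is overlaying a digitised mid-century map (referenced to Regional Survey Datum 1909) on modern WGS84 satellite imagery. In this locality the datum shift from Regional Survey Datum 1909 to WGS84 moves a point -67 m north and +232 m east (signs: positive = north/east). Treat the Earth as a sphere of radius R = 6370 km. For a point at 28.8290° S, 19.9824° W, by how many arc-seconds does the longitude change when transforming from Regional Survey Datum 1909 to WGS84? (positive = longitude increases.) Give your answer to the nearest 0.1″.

At latitude -28.8290°, cos φ = 0.876063.
One radian of longitude at latitude φ spans R cos φ, so Δλ = ΔE / (R cos φ) = 232.0 / (6370000 × 0.876063) = 4.1573e-05 rad = 8.575″.

Δλ = 8.6″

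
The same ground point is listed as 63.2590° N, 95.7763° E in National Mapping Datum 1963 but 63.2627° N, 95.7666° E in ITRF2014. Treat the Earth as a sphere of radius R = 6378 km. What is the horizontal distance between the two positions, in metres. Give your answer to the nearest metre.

637 m

Δφ = 63.2627° − 63.2590° = +0.0037°; Δλ = 95.7666° − 95.7763° = -0.0097°.
1° along a meridian = πR/180 = 111317 m.
ΔN = Δφ × 111317 = 411.9 m; ΔE = Δλ × 111317 × cos(63.2590°) = -0.0097 × 111317 × 0.449958 = -485.9 m.
Distance = √(ΔE² + ΔN²) = √((-485.9)² + 411.9²) = 636.9 m.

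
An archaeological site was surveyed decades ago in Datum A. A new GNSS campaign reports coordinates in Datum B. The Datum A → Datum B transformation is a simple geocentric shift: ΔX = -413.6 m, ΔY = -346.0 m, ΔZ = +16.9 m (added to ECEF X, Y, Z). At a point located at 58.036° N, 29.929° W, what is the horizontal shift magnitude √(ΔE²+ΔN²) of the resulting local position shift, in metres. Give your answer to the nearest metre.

533 m

The local east axis at (φ, λ) is (−sin λ, cos λ, 0), so ΔE = −sin(-29.929°)·(-413.6) + cos(-29.929°)·(-346.0) = -506.21 m.
The local north axis is (−sin φ cos λ, −sin φ sin λ, cos φ), giving ΔN = 304.097 − 146.455 + 8.947 = 166.59 m.
Horizontal magnitude = √(ΔE² + ΔN²) = √((-506.21)² + 166.59²) = 532.92 m.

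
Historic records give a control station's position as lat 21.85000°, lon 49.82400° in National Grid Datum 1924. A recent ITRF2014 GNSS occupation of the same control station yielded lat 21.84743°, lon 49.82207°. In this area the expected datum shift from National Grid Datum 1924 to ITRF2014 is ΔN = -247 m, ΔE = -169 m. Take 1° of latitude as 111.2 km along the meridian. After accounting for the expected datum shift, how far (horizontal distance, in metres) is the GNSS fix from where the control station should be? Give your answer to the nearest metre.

49 m

Observed coordinate differences: Δφ = -0.00257°, Δλ = -0.00193°.
Converting to metres (1° lat = 111200 m, cos φ = 0.928161): observed ΔN = -285.8 m, observed ΔE = -199.2 m.
Subtracting the expected shift leaves a residual of -285.8 − (-247) = -38.8 m north and -199.2 − (-169) = -30.2 m east.
Residual distance = √((-38.8)² + (-30.2)²) = 49.2 m.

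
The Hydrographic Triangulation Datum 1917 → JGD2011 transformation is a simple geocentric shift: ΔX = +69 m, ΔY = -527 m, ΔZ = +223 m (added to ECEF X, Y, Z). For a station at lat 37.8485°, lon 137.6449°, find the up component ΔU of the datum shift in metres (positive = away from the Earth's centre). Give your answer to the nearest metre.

At φ = 37.8485°, λ = 137.6449°: sin φ = 0.613576, cos φ = 0.789636, sin λ = 0.673723, cos λ = -0.738984.
ΔU = cos φ cos λ·ΔX + cos φ sin λ·ΔY + sin φ·ΔZ = (0.789636)(-0.738984)(69) + (0.789636)(0.673723)(-527) + (0.613576)(223) = -183.80 m.

ΔU = -184 m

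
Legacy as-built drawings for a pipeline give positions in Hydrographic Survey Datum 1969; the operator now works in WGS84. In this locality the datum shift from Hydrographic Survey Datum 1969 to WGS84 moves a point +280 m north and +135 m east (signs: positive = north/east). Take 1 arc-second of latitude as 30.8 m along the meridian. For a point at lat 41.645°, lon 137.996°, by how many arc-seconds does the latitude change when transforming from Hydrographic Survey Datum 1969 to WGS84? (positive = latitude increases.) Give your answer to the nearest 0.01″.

1″ of latitude = 30.80 m, so Δφ = 280.0 / 30.80 = 9.091″.

Δφ = 9.09″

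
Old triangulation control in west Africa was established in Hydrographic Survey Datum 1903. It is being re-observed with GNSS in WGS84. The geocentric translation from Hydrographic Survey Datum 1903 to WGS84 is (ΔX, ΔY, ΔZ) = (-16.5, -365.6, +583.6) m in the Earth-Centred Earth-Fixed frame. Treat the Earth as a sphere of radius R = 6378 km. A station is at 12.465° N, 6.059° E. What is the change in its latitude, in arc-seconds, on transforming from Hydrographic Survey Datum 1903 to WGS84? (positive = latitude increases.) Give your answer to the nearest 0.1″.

sin φ = 0.215843, cos φ = 0.976428, sin λ = 0.105553, cos λ = 0.994414.
North component: ΔN = −sin φ cos λ·ΔX − sin φ sin λ·ΔY + cos φ·ΔZ = −(0.215843)(0.994414)(-16.5) − (0.215843)(0.105553)(-365.6) + (0.976428)(583.6) = 581.71 m.
1° of latitude spans πR/180 = 111317 m, so Δφ = 581.71 / 111317 × 3600 = 18.813″.

Δφ = 18.8″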